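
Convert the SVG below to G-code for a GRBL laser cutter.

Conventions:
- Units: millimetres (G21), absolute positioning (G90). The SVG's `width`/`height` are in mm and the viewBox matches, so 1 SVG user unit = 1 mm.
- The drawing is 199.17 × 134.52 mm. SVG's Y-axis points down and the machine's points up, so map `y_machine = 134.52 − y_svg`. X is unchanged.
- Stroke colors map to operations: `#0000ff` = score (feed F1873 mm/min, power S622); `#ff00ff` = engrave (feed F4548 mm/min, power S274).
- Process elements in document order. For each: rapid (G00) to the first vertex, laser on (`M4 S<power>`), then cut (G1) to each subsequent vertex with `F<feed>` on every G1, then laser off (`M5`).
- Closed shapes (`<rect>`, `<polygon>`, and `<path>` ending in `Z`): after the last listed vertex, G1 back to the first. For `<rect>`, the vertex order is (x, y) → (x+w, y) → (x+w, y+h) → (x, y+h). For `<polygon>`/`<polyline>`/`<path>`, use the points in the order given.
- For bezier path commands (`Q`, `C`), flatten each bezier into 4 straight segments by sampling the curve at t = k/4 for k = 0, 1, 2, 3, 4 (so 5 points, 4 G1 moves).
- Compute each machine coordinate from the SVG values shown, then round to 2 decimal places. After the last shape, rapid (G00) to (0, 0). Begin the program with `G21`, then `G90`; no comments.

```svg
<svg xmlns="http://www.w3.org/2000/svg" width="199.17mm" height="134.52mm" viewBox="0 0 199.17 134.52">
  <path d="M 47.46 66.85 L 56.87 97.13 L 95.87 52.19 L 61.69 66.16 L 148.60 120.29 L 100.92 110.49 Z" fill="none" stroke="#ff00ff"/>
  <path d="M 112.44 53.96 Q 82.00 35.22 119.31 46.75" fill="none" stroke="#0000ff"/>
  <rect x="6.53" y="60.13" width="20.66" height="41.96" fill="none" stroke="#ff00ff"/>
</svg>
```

Since the viewBox matches the mm dimensions, user units are millimetres directly. The only transform is the Y-flip y_m = 134.52 − y_svg.

Shape 1 is a closed polygon drawn with `<path>`. Its stroke #ff00ff means engrave at S274, F4548. After flipping Y the toolpath is (47.46,67.67) → (56.87,37.39) → (95.87,82.33) → (61.69,68.36) → (148.60,14.23) → (100.92,24.03) → (47.46,67.67), returning to the start.

Shape 2 is a quadratic bezier drawn with `<path>`. Its stroke #0000ff means score at S622, F1873. After flipping Y the toolpath is (112.44,80.56) → (101.45,88.04) → (98.94,91.73) → (104.89,91.64) → (119.31,87.77).

Shape 3 is a rectangle drawn with `<rect>`. Its stroke #ff00ff means engrave at S274, F4548. After flipping Y the toolpath is (6.53,74.39) → (27.19,74.39) → (27.19,32.43) → (6.53,32.43) → (6.53,74.39), returning to the start.

G21
G90
G00 X47.46 Y67.67
M4 S274
G1 X56.87 Y37.39 F4548
G1 X95.87 Y82.33 F4548
G1 X61.69 Y68.36 F4548
G1 X148.60 Y14.23 F4548
G1 X100.92 Y24.03 F4548
G1 X47.46 Y67.67 F4548
M5
G00 X112.44 Y80.56
M4 S622
G1 X101.45 Y88.04 F1873
G1 X98.94 Y91.73 F1873
G1 X104.89 Y91.64 F1873
G1 X119.31 Y87.77 F1873
M5
G00 X6.53 Y74.39
M4 S274
G1 X27.19 Y74.39 F4548
G1 X27.19 Y32.43 F4548
G1 X6.53 Y32.43 F4548
G1 X6.53 Y74.39 F4548
M5
G00 X0.00 Y0.00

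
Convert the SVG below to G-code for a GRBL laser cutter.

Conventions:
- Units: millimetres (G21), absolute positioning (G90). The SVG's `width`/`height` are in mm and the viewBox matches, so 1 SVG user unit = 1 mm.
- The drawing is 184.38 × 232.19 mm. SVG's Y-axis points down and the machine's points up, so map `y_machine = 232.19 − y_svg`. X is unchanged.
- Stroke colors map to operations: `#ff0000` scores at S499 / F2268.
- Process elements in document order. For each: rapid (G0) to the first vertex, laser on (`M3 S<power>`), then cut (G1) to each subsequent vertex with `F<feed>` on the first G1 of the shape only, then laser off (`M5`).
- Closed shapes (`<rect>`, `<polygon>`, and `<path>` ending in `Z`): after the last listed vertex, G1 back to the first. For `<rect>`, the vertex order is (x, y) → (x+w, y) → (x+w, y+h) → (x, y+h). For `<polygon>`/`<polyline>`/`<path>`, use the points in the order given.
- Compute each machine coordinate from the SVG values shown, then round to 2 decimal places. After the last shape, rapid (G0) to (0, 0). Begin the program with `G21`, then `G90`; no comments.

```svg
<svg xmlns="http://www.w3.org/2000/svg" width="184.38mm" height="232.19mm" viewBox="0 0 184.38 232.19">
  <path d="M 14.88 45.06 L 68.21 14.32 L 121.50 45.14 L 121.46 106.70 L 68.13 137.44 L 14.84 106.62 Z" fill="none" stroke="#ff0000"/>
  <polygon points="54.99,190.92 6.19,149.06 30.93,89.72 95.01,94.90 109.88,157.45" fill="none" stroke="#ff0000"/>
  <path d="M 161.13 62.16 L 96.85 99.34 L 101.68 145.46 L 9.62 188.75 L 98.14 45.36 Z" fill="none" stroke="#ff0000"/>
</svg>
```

G21
G90
G0 X14.88 Y187.13
M3 S499
G1 X68.21 Y217.87 F2268
G1 X121.50 Y187.05
G1 X121.46 Y125.49
G1 X68.13 Y94.75
G1 X14.84 Y125.57
G1 X14.88 Y187.13
M5
G0 X54.99 Y41.27
M3 S499
G1 X6.19 Y83.13 F2268
G1 X30.93 Y142.47
G1 X95.01 Y137.29
G1 X109.88 Y74.74
G1 X54.99 Y41.27
M5
G0 X161.13 Y170.03
M3 S499
G1 X96.85 Y132.85 F2268
G1 X101.68 Y86.73
G1 X9.62 Y43.44
G1 X98.14 Y186.83
G1 X161.13 Y170.03
M5
G0 X0.00 Y0.00

viewBox `0 0 184.38 232.19` with mm width/height → 1 unit = 1 mm. Flip: y_m = 232.19 − y_svg.

**Shape 1** — `<path>` regular polygon, stroke `#ff0000` → score (S499, F2268). Machine vertices: (14.88,187.13) → (68.21,217.87) → (121.50,187.05) → (121.46,125.49) → (68.13,94.75) → (14.84,125.57) → (14.88,187.13). Closed: final G1 returns to the first vertex.

**Shape 2** — `<polygon>` regular polygon, stroke `#ff0000` → score (S499, F2268). Machine vertices: (54.99,41.27) → (6.19,83.13) → (30.93,142.47) → (95.01,137.29) → (109.88,74.74) → (54.99,41.27). Closed: final G1 returns to the first vertex.

**Shape 3** — `<path>` closed polygon, stroke `#ff0000` → score (S499, F2268). Machine vertices: (161.13,170.03) → (96.85,132.85) → (101.68,86.73) → (9.62,43.44) → (98.14,186.83) → (161.13,170.03). Closed: final G1 returns to the first vertex.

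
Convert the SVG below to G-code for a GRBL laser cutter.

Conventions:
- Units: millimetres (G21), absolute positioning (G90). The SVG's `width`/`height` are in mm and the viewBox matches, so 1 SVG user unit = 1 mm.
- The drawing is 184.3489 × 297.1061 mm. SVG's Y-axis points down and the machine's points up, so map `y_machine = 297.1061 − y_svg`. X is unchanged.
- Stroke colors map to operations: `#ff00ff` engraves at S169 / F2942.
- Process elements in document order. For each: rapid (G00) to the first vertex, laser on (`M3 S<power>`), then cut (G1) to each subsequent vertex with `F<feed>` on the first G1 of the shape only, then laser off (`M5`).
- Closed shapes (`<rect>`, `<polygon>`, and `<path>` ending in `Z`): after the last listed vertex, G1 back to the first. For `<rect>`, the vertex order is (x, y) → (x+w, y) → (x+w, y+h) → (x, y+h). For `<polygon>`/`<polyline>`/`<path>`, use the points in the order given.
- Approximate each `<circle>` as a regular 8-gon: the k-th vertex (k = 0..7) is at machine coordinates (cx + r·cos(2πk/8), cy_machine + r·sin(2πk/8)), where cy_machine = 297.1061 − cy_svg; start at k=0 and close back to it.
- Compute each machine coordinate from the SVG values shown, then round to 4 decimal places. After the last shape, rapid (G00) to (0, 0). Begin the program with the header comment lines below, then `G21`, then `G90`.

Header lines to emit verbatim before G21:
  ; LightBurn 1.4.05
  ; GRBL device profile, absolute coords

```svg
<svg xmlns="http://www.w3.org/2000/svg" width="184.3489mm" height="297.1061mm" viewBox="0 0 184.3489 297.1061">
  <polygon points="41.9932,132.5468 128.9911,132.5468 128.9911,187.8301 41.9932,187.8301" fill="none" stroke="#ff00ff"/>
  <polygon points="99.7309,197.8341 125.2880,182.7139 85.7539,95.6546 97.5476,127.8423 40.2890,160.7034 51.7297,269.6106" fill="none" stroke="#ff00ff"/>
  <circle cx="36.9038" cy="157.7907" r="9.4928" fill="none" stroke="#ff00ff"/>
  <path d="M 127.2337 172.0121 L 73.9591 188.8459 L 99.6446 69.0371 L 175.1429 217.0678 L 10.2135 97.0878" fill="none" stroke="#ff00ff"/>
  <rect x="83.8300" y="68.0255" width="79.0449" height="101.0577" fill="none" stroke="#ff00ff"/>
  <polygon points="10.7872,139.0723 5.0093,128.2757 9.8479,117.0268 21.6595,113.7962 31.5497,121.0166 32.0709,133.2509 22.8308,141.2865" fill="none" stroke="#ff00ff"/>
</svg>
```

viewBox `0 0 184.3489 297.1061` with mm width/height → 1 unit = 1 mm. Flip: y_m = 297.1061 − y_svg.

**Shape 1** — `<polygon>` rectangle, stroke `#ff00ff` → engrave (S169, F2942). Machine vertices: (41.9932,164.5593) → (128.9911,164.5593) → (128.9911,109.2760) → (41.9932,109.2760) → (41.9932,164.5593). Closed: final G1 returns to the first vertex.

**Shape 2** — `<polygon>` closed polygon, stroke `#ff00ff` → engrave (S169, F2942). Machine vertices: (99.7309,99.2720) → (125.2880,114.3922) → (85.7539,201.4515) → (97.5476,169.2638) → (40.2890,136.4027) → (51.7297,27.4955) → (99.7309,99.2720). Closed: final G1 returns to the first vertex.

**Shape 3** — `<circle>` circle, stroke `#ff00ff` → engrave (S169, F2942). Machine vertices: (46.3966,139.3154) → (43.6162,146.0278) → (36.9038,148.8082) → (30.1914,146.0278) → (27.4110,139.3154) → (30.1914,132.6030) → (36.9038,129.8226) → (43.6162,132.6030) → (46.3966,139.3154). Closed: final G1 returns to the first vertex.

**Shape 4** — `<path>` open polyline, stroke `#ff00ff` → engrave (S169, F2942). Machine vertices: (127.2337,125.0940) → (73.9591,108.2602) → (99.6446,228.0690) → (175.1429,80.0383) → (10.2135,200.0183). Open path.

**Shape 5** — `<rect>` rectangle, stroke `#ff00ff` → engrave (S169, F2942). Machine vertices: (83.8300,229.0806) → (162.8749,229.0806) → (162.8749,128.0229) → (83.8300,128.0229) → (83.8300,229.0806). Closed: final G1 returns to the first vertex.

**Shape 6** — `<polygon>` regular polygon, stroke `#ff00ff` → engrave (S169, F2942). Machine vertices: (10.7872,158.0338) → (5.0093,168.8304) → (9.8479,180.0793) → (21.6595,183.3099) → (31.5497,176.0895) → (32.0709,163.8552) → (22.8308,155.8196) → (10.7872,158.0338). Closed: final G1 returns to the first vertex.

; LightBurn 1.4.05
; GRBL device profile, absolute coords
G21
G90
G00 X41.9932 Y164.5593
M3 S169
G1 X128.9911 Y164.5593 F2942
G1 X128.9911 Y109.2760
G1 X41.9932 Y109.2760
G1 X41.9932 Y164.5593
M5
G00 X99.7309 Y99.2720
M3 S169
G1 X125.2880 Y114.3922 F2942
G1 X85.7539 Y201.4515
G1 X97.5476 Y169.2638
G1 X40.2890 Y136.4027
G1 X51.7297 Y27.4955
G1 X99.7309 Y99.2720
M5
G00 X46.3966 Y139.3154
M3 S169
G1 X43.6162 Y146.0278 F2942
G1 X36.9038 Y148.8082
G1 X30.1914 Y146.0278
G1 X27.4110 Y139.3154
G1 X30.1914 Y132.6030
G1 X36.9038 Y129.8226
G1 X43.6162 Y132.6030
G1 X46.3966 Y139.3154
M5
G00 X127.2337 Y125.0940
M3 S169
G1 X73.9591 Y108.2602 F2942
G1 X99.6446 Y228.0690
G1 X175.1429 Y80.0383
G1 X10.2135 Y200.0183
M5
G00 X83.8300 Y229.0806
M3 S169
G1 X162.8749 Y229.0806 F2942
G1 X162.8749 Y128.0229
G1 X83.8300 Y128.0229
G1 X83.8300 Y229.0806
M5
G00 X10.7872 Y158.0338
M3 S169
G1 X5.0093 Y168.8304 F2942
G1 X9.8479 Y180.0793
G1 X21.6595 Y183.3099
G1 X31.5497 Y176.0895
G1 X32.0709 Y163.8552
G1 X22.8308 Y155.8196
G1 X10.7872 Y158.0338
M5
G00 X0.0000 Y0.0000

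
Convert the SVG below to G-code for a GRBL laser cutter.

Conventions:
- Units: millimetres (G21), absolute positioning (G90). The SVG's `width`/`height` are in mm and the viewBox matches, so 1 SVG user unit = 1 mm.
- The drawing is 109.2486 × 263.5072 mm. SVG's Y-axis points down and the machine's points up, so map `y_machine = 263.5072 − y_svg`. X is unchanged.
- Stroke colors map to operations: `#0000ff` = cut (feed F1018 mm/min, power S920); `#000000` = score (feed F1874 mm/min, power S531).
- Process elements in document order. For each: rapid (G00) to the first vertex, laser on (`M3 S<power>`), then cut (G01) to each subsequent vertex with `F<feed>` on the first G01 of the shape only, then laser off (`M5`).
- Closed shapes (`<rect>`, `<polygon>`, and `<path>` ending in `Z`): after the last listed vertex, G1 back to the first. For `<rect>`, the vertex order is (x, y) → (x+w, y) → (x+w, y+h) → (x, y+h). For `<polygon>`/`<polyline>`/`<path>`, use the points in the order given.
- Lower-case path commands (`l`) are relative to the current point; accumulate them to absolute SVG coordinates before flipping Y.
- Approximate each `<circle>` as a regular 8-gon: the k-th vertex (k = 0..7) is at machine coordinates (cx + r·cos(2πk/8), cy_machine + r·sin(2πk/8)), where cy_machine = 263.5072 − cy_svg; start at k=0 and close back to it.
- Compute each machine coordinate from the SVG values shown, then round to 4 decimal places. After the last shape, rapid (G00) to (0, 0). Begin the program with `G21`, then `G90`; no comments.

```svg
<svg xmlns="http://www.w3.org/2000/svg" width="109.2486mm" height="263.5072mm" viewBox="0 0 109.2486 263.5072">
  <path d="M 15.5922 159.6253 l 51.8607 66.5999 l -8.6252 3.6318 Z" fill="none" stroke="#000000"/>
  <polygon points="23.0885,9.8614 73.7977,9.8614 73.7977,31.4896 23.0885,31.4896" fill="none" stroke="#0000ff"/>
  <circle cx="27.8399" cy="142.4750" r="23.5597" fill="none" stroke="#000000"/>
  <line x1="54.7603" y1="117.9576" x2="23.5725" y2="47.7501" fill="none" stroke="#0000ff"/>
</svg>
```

G21
G90
G00 X15.5922 Y103.8819
M3 S531
G01 X67.4529 Y37.2820 F1874
G01 X58.8277 Y33.6502
G01 X15.5922 Y103.8819
M5
G00 X23.0885 Y253.6458
M3 S920
G01 X73.7977 Y253.6458 F1018
G01 X73.7977 Y232.0176
G01 X23.0885 Y232.0176
G01 X23.0885 Y253.6458
M5
G00 X51.3996 Y121.0322
M3 S531
G01 X44.4991 Y137.6914 F1874
G01 X27.8399 Y144.5919
G01 X11.1807 Y137.6914
G01 X4.2802 Y121.0322
G01 X11.1807 Y104.3730
G01 X27.8399 Y97.4725
G01 X44.4991 Y104.3730
G01 X51.3996 Y121.0322
M5
G00 X54.7603 Y145.5496
M3 S920
G01 X23.5725 Y215.7571 F1018
M5
G00 X0.0000 Y0.0000

Since the viewBox matches the mm dimensions, user units are millimetres directly. The only transform is the Y-flip y_m = 263.5072 − y_svg.

Shape 1 is a closed polygon drawn with `<path>`. Its stroke #000000 means score at S531, F1874. After flipping Y the toolpath is (15.5922,103.8819) → (67.4529,37.2820) → (58.8277,33.6502) → (15.5922,103.8819), returning to the start.

Shape 2 is a rectangle drawn with `<polygon>`. Its stroke #0000ff means cut at S920, F1018. After flipping Y the toolpath is (23.0885,253.6458) → (73.7977,253.6458) → (73.7977,232.0176) → (23.0885,232.0176) → (23.0885,253.6458), returning to the start.

Shape 3 is a circle drawn with `<circle>`. Its stroke #000000 means score at S531, F1874. After flipping Y the toolpath is (51.3996,121.0322) → (44.4991,137.6914) → (27.8399,144.5919) → (11.1807,137.6914) → (4.2802,121.0322) → (11.1807,104.3730) → (27.8399,97.4725) → (44.4991,104.3730) → (51.3996,121.0322), returning to the start.

Shape 4 is a line segment drawn with `<line>`. Its stroke #0000ff means cut at S920, F1018. After flipping Y the toolpath is (54.7603,145.5496) → (23.5725,215.7571).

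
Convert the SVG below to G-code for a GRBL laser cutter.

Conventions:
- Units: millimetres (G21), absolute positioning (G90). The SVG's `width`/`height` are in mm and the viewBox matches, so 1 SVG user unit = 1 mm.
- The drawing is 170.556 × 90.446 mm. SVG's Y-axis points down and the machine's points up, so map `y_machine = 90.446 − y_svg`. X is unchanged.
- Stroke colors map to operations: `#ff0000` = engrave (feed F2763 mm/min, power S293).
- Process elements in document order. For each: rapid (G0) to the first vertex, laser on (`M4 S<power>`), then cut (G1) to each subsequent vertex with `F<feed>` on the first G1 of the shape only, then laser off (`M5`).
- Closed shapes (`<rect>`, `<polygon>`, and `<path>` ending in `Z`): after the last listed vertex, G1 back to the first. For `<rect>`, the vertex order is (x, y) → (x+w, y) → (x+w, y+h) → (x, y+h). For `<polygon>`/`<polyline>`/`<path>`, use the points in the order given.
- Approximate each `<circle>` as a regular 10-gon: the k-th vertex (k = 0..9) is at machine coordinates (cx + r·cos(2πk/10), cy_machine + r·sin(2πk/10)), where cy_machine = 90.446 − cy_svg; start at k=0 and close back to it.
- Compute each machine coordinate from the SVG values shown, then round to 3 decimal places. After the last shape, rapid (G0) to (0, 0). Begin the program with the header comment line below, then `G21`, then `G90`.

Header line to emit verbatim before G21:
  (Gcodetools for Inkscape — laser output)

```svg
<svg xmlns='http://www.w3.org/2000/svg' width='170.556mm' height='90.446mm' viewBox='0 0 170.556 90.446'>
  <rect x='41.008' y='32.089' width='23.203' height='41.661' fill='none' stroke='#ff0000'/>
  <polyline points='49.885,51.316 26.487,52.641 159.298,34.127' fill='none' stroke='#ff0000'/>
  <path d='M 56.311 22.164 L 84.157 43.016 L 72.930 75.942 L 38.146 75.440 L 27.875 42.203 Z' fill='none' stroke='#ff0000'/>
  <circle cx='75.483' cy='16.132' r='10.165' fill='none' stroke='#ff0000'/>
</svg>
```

Since the viewBox matches the mm dimensions, user units are millimetres directly. The only transform is the Y-flip y_m = 90.446 − y_svg.

Shape 1 is a rectangle drawn with `<rect>`. Its stroke #ff0000 means engrave at S293, F2763. After flipping Y the toolpath is (41.008,58.357) → (64.211,58.357) → (64.211,16.696) → (41.008,16.696) → (41.008,58.357), returning to the start.

Shape 2 is a open polyline drawn with `<polyline>`. Its stroke #ff0000 means engrave at S293, F2763. After flipping Y the toolpath is (49.885,39.130) → (26.487,37.805) → (159.298,56.319).

Shape 3 is a regular polygon drawn with `<path>`. Its stroke #ff0000 means engrave at S293, F2763. After flipping Y the toolpath is (56.311,68.282) → (84.157,47.430) → (72.930,14.504) → (38.146,15.006) → (27.875,48.243) → (56.311,68.282), returning to the start.

Shape 4 is a circle drawn with `<circle>`. Its stroke #ff0000 means engrave at S293, F2763. After flipping Y the toolpath is (85.648,74.314) → (83.707,80.289) → (78.624,83.981) → (72.342,83.981) → (67.259,80.289) → (65.318,74.314) → (67.259,68.339) → (72.342,64.647) → (78.624,64.647) → (83.707,68.339) → (85.648,74.314), returning to the start.

(Gcodetools for Inkscape — laser output)
G21
G90
G0 X41.008 Y58.357
M4 S293
G1 X64.211 Y58.357 F2763
G1 X64.211 Y16.696
G1 X41.008 Y16.696
G1 X41.008 Y58.357
M5
G0 X49.885 Y39.130
M4 S293
G1 X26.487 Y37.805 F2763
G1 X159.298 Y56.319
M5
G0 X56.311 Y68.282
M4 S293
G1 X84.157 Y47.430 F2763
G1 X72.930 Y14.504
G1 X38.146 Y15.006
G1 X27.875 Y48.243
G1 X56.311 Y68.282
M5
G0 X85.648 Y74.314
M4 S293
G1 X83.707 Y80.289 F2763
G1 X78.624 Y83.981
G1 X72.342 Y83.981
G1 X67.259 Y80.289
G1 X65.318 Y74.314
G1 X67.259 Y68.339
G1 X72.342 Y64.647
G1 X78.624 Y64.647
G1 X83.707 Y68.339
G1 X85.648 Y74.314
M5
G0 X0.000 Y0.000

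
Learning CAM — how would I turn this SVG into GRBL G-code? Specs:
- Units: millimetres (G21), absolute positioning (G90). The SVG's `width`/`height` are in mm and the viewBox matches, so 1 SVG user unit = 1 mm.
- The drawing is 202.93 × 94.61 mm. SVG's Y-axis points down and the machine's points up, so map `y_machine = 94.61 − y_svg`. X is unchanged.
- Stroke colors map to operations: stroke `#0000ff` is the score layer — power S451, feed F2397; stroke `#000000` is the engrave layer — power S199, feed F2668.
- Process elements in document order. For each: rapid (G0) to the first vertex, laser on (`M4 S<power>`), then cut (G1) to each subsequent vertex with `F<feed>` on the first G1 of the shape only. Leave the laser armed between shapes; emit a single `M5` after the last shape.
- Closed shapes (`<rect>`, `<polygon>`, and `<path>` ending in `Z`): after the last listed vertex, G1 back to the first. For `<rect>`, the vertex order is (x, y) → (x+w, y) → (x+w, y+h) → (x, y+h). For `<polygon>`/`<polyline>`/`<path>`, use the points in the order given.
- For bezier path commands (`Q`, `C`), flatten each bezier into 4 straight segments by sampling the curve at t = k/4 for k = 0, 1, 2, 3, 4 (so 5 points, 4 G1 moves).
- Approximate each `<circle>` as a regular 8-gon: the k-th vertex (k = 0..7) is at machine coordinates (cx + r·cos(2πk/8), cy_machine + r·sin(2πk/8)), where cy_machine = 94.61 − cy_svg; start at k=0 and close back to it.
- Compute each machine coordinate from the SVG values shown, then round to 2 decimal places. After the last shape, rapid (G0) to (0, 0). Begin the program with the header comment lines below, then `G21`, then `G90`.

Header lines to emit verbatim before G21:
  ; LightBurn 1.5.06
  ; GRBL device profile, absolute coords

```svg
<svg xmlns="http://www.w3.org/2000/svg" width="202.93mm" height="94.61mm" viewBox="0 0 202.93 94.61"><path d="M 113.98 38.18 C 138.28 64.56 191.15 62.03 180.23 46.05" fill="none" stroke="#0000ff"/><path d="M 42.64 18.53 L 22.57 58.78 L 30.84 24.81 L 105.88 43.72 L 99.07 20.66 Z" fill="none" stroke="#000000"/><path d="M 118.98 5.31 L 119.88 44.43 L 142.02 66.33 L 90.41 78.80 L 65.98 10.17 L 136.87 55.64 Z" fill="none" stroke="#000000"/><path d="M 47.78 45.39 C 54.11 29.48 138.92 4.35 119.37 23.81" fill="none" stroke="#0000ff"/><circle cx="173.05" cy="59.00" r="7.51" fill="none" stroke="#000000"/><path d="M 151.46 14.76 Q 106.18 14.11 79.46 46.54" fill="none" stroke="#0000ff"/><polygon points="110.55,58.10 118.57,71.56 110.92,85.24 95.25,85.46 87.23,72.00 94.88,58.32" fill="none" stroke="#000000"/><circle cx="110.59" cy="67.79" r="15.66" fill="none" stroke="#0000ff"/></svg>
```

; LightBurn 1.5.06
; GRBL device profile, absolute coords
G21
G90
G0 X113.98 Y56.43
M4 S451
G1 X136.12 Y41.82 F2397
G1 X160.31 Y36.61
G1 X177.90 Y39.34
G1 X180.23 Y48.56
G0 X42.64 Y76.08
M4 S199
G1 X22.57 Y35.83 F2668
G1 X30.84 Y69.80
G1 X105.88 Y50.89
G1 X99.07 Y73.95
G1 X42.64 Y76.08
G0 X118.98 Y89.30
M4 S199
G1 X119.88 Y50.18 F2668
G1 X142.02 Y28.28
G1 X90.41 Y15.81
G1 X65.98 Y84.44
G1 X136.87 Y38.97
G1 X118.98 Y89.30
G0 X47.78 Y49.22
M4 S451
G1 X64.39 Y62.04 F2397
G1 X93.28 Y73.27
G1 X117.32 Y77.88
G1 X119.37 Y70.80
G0 X180.56 Y35.61
M4 S199
G1 X178.36 Y40.92 F2668
G1 X173.05 Y43.12
G1 X167.74 Y40.92
G1 X165.54 Y35.61
G1 X167.74 Y30.30
G1 X173.05 Y28.10
G1 X178.36 Y30.30
G1 X180.56 Y35.61
G0 X151.46 Y79.85
M4 S451
G1 X129.98 Y78.11 F2397
G1 X110.82 Y72.23
G1 X93.98 Y62.22
G1 X79.46 Y48.07
G0 X110.55 Y36.51
M4 S199
G1 X118.57 Y23.05 F2668
G1 X110.92 Y9.37
G1 X95.25 Y9.15
G1 X87.23 Y22.61
G1 X94.88 Y36.29
G1 X110.55 Y36.51
G0 X126.25 Y26.82
M4 S451
G1 X121.66 Y37.89 F2397
G1 X110.59 Y42.48
G1 X99.52 Y37.89
G1 X94.93 Y26.82
G1 X99.52 Y15.75
G1 X110.59 Y11.16
G1 X121.66 Y15.75
G1 X126.25 Y26.82
M5
G0 X0.00 Y0.00

viewBox `0 0 202.93 94.61` with mm width/height → 1 unit = 1 mm. Flip: y_m = 94.61 − y_svg.

**Shape 1** — `<path>` cubic bezier, stroke `#0000ff` → score (S451, F2397). Control points (SVG): P0=(113.98,38.18), P1=(138.28,64.56), P2=(191.15,62.03), P3=(180.23,46.05); sampled at t=k/4. Machine vertices: (113.98,56.43) → (136.12,41.82) → (160.31,36.61) → (177.90,39.34) → (180.23,48.56). Open path.

**Shape 2** — `<path>` closed polygon, stroke `#000000` → engrave (S199, F2668). Machine vertices: (42.64,76.08) → (22.57,35.83) → (30.84,69.80) → (105.88,50.89) → (99.07,73.95) → (42.64,76.08). Closed: final G1 returns to the first vertex.

**Shape 3** — `<path>` closed polygon, stroke `#000000` → engrave (S199, F2668). Machine vertices: (118.98,89.30) → (119.88,50.18) → (142.02,28.28) → (90.41,15.81) → (65.98,84.44) → (136.87,38.97) → (118.98,89.30). Closed: final G1 returns to the first vertex.

**Shape 4** — `<path>` cubic bezier, stroke `#0000ff` → score (S451, F2397). Control points (SVG): P0=(47.78,45.39), P1=(54.11,29.48), P2=(138.92,4.35), P3=(119.37,23.81); sampled at t=k/4. Machine vertices: (47.78,49.22) → (64.39,62.04) → (93.28,73.27) → (117.32,77.88) → (119.37,70.80). Open path.

**Shape 5** — `<circle>` circle, stroke `#000000` → engrave (S199, F2668). Machine vertices: (180.56,35.61) → (178.36,40.92) → (173.05,43.12) → (167.74,40.92) → (165.54,35.61) → (167.74,30.30) → (173.05,28.10) → (178.36,30.30) → (180.56,35.61). Closed: final G1 returns to the first vertex.

**Shape 6** — `<path>` quadratic bezier, stroke `#0000ff` → score (S451, F2397). Control points (SVG): P0=(151.46,14.76), P1=(106.18,14.11), P2=(79.46,46.54); sampled at t=k/4. Machine vertices: (151.46,79.85) → (129.98,78.11) → (110.82,72.23) → (93.98,62.22) → (79.46,48.07). Open path.

**Shape 7** — `<polygon>` regular polygon, stroke `#000000` → engrave (S199, F2668). Machine vertices: (110.55,36.51) → (118.57,23.05) → (110.92,9.37) → (95.25,9.15) → (87.23,22.61) → (94.88,36.29) → (110.55,36.51). Closed: final G1 returns to the first vertex.

**Shape 8** — `<circle>` circle, stroke `#0000ff` → score (S451, F2397). Machine vertices: (126.25,26.82) → (121.66,37.89) → (110.59,42.48) → (99.52,37.89) → (94.93,26.82) → (99.52,15.75) → (110.59,11.16) → (121.66,15.75) → (126.25,26.82). Closed: final G1 returns to the first vertex.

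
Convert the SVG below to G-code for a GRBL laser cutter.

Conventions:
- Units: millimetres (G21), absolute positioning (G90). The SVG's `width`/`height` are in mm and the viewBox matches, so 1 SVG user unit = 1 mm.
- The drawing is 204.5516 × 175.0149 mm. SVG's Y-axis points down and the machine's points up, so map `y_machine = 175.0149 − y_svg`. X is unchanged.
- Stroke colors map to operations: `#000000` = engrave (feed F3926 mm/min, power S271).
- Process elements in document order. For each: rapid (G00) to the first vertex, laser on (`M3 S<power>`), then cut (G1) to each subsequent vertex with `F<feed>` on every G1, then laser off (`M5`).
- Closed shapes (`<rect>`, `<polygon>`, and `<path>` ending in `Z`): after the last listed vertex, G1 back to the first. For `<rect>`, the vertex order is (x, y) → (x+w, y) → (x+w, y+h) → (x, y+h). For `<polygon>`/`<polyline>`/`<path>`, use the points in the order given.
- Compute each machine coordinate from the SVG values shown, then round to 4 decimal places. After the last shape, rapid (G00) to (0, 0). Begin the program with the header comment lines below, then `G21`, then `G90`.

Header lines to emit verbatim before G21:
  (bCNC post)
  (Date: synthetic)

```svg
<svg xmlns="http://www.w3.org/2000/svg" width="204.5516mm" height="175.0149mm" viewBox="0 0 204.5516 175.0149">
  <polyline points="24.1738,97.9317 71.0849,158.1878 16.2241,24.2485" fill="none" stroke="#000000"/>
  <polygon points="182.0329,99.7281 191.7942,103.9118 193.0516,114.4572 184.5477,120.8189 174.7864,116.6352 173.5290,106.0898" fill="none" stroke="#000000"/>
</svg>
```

viewBox `0 0 204.5516 175.0149` with mm width/height → 1 unit = 1 mm. Flip: y_m = 175.0149 − y_svg.

**Shape 1** — `<polyline>` open polyline, stroke `#000000` → engrave (S271, F3926). Machine vertices: (24.1738,77.0832) → (71.0849,16.8271) → (16.2241,150.7664). Open path.

**Shape 2** — `<polygon>` regular polygon, stroke `#000000` → engrave (S271, F3926). Machine vertices: (182.0329,75.2868) → (191.7942,71.1031) → (193.0516,60.5577) → (184.5477,54.1960) → (174.7864,58.3797) → (173.5290,68.9251) → (182.0329,75.2868). Closed: final G1 returns to the first vertex.

(bCNC post)
(Date: synthetic)
G21
G90
G00 X24.1738 Y77.0832
M3 S271
G1 X71.0849 Y16.8271 F3926
G1 X16.2241 Y150.7664 F3926
M5
G00 X182.0329 Y75.2868
M3 S271
G1 X191.7942 Y71.1031 F3926
G1 X193.0516 Y60.5577 F3926
G1 X184.5477 Y54.1960 F3926
G1 X174.7864 Y58.3797 F3926
G1 X173.5290 Y68.9251 F3926
G1 X182.0329 Y75.2868 F3926
M5
G00 X0.0000 Y0.0000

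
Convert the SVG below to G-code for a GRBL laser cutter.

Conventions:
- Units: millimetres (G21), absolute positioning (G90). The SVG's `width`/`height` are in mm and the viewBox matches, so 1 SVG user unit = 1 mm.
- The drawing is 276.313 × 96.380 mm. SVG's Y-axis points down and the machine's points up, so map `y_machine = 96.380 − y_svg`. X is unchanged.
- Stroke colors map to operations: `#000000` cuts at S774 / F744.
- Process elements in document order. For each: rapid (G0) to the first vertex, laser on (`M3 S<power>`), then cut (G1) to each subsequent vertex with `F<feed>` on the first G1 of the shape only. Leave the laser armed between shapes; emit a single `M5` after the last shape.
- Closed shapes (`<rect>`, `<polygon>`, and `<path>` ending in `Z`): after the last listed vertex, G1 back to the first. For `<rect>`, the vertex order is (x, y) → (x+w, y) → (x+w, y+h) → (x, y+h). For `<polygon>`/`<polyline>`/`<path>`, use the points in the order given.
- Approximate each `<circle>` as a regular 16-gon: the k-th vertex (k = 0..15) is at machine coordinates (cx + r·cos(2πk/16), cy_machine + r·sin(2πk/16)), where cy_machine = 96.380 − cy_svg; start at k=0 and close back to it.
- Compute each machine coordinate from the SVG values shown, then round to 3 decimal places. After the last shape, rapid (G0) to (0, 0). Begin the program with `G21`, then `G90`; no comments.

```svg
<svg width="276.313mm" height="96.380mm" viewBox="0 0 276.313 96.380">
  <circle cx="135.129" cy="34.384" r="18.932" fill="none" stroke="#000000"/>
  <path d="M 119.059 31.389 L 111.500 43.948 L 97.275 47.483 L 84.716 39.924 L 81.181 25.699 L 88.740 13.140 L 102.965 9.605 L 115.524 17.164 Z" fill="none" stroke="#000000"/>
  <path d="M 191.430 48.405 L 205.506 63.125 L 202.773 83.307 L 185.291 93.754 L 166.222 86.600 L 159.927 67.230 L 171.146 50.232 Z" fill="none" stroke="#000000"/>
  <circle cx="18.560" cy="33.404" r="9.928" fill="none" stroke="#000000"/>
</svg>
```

viewBox `0 0 276.313 96.380` with mm width/height → 1 unit = 1 mm. Flip: y_m = 96.380 − y_svg.

**Shape 1** — `<circle>` circle, stroke `#000000` → cut (S774, F744). Machine vertices: (154.061,61.996) → (152.620,69.241) → (148.516,75.383) → (142.374,79.487) → (135.129,80.928) → (127.884,79.487) → (121.742,75.383) → (117.638,69.241) → (116.197,61.996) → (117.638,54.751) → (121.742,48.609) → (127.884,44.505) → (135.129,43.064) → (142.374,44.505) → (148.516,48.609) → (152.620,54.751) → (154.061,61.996). Closed: final G1 returns to the first vertex.

**Shape 2** — `<path>` regular polygon, stroke `#000000` → cut (S774, F744). Machine vertices: (119.059,64.991) → (111.500,52.432) → (97.275,48.897) → (84.716,56.456) → (81.181,70.681) → (88.740,83.240) → (102.965,86.775) → (115.524,79.216) → (119.059,64.991). Closed: final G1 returns to the first vertex.

**Shape 3** — `<path>` regular polygon, stroke `#000000` → cut (S774, F744). Machine vertices: (191.430,47.975) → (205.506,33.255) → (202.773,13.073) → (185.291,2.626) → (166.222,9.780) → (159.927,29.150) → (171.146,46.148) → (191.430,47.975). Closed: final G1 returns to the first vertex.

**Shape 4** — `<circle>` circle, stroke `#000000` → cut (S774, F744). Machine vertices: (28.488,62.976) → (27.732,66.775) → (25.580,69.996) → (22.359,72.148) → (18.560,72.904) → (14.761,72.148) → (11.540,69.996) → (9.388,66.775) → (8.632,62.976) → (9.388,59.177) → (11.540,55.956) → (14.761,53.804) → (18.560,53.048) → (22.359,53.804) → (25.580,55.956) → (27.732,59.177) → (28.488,62.976). Closed: final G1 returns to the first vertex.

G21
G90
G0 X154.061 Y61.996
M3 S774
G1 X152.620 Y69.241 F744
G1 X148.516 Y75.383
G1 X142.374 Y79.487
G1 X135.129 Y80.928
G1 X127.884 Y79.487
G1 X121.742 Y75.383
G1 X117.638 Y69.241
G1 X116.197 Y61.996
G1 X117.638 Y54.751
G1 X121.742 Y48.609
G1 X127.884 Y44.505
G1 X135.129 Y43.064
G1 X142.374 Y44.505
G1 X148.516 Y48.609
G1 X152.620 Y54.751
G1 X154.061 Y61.996
G0 X119.059 Y64.991
M3 S774
G1 X111.500 Y52.432 F744
G1 X97.275 Y48.897
G1 X84.716 Y56.456
G1 X81.181 Y70.681
G1 X88.740 Y83.240
G1 X102.965 Y86.775
G1 X115.524 Y79.216
G1 X119.059 Y64.991
G0 X191.430 Y47.975
M3 S774
G1 X205.506 Y33.255 F744
G1 X202.773 Y13.073
G1 X185.291 Y2.626
G1 X166.222 Y9.780
G1 X159.927 Y29.150
G1 X171.146 Y46.148
G1 X191.430 Y47.975
G0 X28.488 Y62.976
M3 S774
G1 X27.732 Y66.775 F744
G1 X25.580 Y69.996
G1 X22.359 Y72.148
G1 X18.560 Y72.904
G1 X14.761 Y72.148
G1 X11.540 Y69.996
G1 X9.388 Y66.775
G1 X8.632 Y62.976
G1 X9.388 Y59.177
G1 X11.540 Y55.956
G1 X14.761 Y53.804
G1 X18.560 Y53.048
G1 X22.359 Y53.804
G1 X25.580 Y55.956
G1 X27.732 Y59.177
G1 X28.488 Y62.976
M5
G0 X0.000 Y0.000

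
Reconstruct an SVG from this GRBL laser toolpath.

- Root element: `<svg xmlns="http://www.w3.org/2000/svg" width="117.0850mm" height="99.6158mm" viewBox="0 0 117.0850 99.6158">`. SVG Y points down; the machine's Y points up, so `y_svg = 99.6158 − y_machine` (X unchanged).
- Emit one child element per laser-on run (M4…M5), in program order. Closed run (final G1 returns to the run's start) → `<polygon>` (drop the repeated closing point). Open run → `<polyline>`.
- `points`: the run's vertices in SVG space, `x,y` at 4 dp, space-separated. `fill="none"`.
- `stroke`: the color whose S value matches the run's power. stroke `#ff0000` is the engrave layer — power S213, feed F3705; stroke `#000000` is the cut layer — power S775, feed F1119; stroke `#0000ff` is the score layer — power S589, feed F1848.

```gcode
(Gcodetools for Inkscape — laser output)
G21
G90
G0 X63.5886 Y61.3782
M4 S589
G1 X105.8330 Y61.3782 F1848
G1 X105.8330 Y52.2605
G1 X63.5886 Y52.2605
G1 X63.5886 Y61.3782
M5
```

Machine Y-up, SVG Y-down with viewBox height 99.6158, so y_svg = 99.6158 − y_machine; X carries over. Every run uses S589, so all elements get stroke `#0000ff` (score).

Run 1: The run returns to its start, so emit a `<polygon>` with points (Y-flipped): 63.5886,38.2376 105.8330,38.2376 105.8330,47.3553 63.5886,47.3553.

<svg xmlns="http://www.w3.org/2000/svg" width="117.0850mm" height="99.6158mm" viewBox="0 0 117.0850 99.6158">
  <polygon points="63.5886,38.2376 105.8330,38.2376 105.8330,47.3553 63.5886,47.3553" fill="none" stroke="#0000ff"/>
</svg>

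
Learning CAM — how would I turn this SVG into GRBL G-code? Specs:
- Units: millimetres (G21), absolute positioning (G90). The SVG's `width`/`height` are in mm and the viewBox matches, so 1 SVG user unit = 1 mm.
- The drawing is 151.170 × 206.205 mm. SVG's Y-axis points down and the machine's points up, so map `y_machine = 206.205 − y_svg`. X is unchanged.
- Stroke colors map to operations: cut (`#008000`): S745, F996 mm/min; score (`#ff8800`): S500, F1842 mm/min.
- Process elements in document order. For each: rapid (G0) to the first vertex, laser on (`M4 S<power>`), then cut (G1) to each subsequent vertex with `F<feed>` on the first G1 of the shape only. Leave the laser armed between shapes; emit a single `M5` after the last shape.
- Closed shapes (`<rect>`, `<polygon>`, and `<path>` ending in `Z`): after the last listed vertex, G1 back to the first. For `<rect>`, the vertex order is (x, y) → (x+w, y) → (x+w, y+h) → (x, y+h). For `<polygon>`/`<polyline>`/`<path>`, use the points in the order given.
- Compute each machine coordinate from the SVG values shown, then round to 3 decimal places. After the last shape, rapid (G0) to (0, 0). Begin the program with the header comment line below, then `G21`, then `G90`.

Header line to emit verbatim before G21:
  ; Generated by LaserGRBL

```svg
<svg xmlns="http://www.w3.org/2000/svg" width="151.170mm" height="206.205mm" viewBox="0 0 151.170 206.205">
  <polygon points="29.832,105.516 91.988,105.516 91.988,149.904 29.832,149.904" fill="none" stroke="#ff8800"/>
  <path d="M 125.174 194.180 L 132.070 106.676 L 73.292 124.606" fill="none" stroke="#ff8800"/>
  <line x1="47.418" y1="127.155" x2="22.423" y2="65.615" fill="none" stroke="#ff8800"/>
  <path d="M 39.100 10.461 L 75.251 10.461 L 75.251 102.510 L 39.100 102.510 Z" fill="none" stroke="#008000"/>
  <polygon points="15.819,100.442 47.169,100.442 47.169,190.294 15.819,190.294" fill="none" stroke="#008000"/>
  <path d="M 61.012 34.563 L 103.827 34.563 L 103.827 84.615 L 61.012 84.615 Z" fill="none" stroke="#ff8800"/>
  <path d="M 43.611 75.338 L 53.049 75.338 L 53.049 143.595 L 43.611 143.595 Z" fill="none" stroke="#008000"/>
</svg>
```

; Generated by LaserGRBL
G21
G90
G0 X29.832 Y100.689
M4 S500
G1 X91.988 Y100.689 F1842
G1 X91.988 Y56.301
G1 X29.832 Y56.301
G1 X29.832 Y100.689
G0 X125.174 Y12.025
M4 S500
G1 X132.070 Y99.529 F1842
G1 X73.292 Y81.599
G0 X47.418 Y79.050
M4 S500
G1 X22.423 Y140.590 F1842
G0 X39.100 Y195.744
M4 S745
G1 X75.251 Y195.744 F996
G1 X75.251 Y103.695
G1 X39.100 Y103.695
G1 X39.100 Y195.744
G0 X15.819 Y105.763
M4 S745
G1 X47.169 Y105.763 F996
G1 X47.169 Y15.911
G1 X15.819 Y15.911
G1 X15.819 Y105.763
G0 X61.012 Y171.642
M4 S500
G1 X103.827 Y171.642 F1842
G1 X103.827 Y121.590
G1 X61.012 Y121.590
G1 X61.012 Y171.642
G0 X43.611 Y130.867
M4 S745
G1 X53.049 Y130.867 F996
G1 X53.049 Y62.610
G1 X43.611 Y62.610
G1 X43.611 Y130.867
M5
G0 X0.000 Y0.000

Since the viewBox matches the mm dimensions, user units are millimetres directly. The only transform is the Y-flip y_m = 206.205 − y_svg.

Shape 1 is a rectangle drawn with `<polygon>`. Its stroke #ff8800 means score at S500, F1842. After flipping Y the toolpath is (29.832,100.689) → (91.988,100.689) → (91.988,56.301) → (29.832,56.301) → (29.832,100.689), returning to the start.

Shape 2 is a open polyline drawn with `<path>`. Its stroke #ff8800 means score at S500, F1842. After flipping Y the toolpath is (125.174,12.025) → (132.070,99.529) → (73.292,81.599).

Shape 3 is a line segment drawn with `<line>`. Its stroke #ff8800 means score at S500, F1842. After flipping Y the toolpath is (47.418,79.050) → (22.423,140.590).

Shape 4 is a rectangle drawn with `<path>`. Its stroke #008000 means cut at S745, F996. After flipping Y the toolpath is (39.100,195.744) → (75.251,195.744) → (75.251,103.695) → (39.100,103.695) → (39.100,195.744), returning to the start.

Shape 5 is a rectangle drawn with `<polygon>`. Its stroke #008000 means cut at S745, F996. After flipping Y the toolpath is (15.819,105.763) → (47.169,105.763) → (47.169,15.911) → (15.819,15.911) → (15.819,105.763), returning to the start.

Shape 6 is a rectangle drawn with `<path>`. Its stroke #ff8800 means score at S500, F1842. After flipping Y the toolpath is (61.012,171.642) → (103.827,171.642) → (103.827,121.590) → (61.012,121.590) → (61.012,171.642), returning to the start.

Shape 7 is a rectangle drawn with `<path>`. Its stroke #008000 means cut at S745, F996. After flipping Y the toolpath is (43.611,130.867) → (53.049,130.867) → (53.049,62.610) → (43.611,62.610) → (43.611,130.867), returning to the start.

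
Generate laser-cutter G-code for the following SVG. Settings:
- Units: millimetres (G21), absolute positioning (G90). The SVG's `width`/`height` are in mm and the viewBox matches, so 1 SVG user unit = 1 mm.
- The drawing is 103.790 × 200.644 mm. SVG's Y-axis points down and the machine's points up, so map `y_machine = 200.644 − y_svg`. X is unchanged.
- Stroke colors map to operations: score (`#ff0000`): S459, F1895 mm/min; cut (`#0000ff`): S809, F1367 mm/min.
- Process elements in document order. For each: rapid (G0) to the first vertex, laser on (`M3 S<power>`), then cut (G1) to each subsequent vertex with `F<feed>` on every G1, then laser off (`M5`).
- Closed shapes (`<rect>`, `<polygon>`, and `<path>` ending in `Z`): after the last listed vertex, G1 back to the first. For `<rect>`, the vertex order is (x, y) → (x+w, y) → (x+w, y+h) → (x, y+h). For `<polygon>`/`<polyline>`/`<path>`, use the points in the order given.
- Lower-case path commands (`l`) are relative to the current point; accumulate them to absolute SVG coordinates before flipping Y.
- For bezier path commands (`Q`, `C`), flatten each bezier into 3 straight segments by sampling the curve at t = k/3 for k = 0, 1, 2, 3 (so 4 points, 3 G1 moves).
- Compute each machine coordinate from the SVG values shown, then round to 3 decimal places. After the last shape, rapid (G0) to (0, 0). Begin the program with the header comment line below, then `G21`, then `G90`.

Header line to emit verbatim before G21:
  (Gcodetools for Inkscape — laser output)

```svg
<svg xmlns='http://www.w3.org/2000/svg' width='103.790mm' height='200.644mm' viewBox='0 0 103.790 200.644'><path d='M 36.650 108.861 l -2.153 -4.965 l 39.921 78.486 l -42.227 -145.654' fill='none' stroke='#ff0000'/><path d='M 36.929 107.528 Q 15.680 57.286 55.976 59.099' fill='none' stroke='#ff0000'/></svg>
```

viewBox `0 0 103.790 200.644` with mm width/height → 1 unit = 1 mm. Flip: y_m = 200.644 − y_svg.

**Shape 1** — `<path>` open polyline, stroke `#ff0000` → score (S459, F1895). Machine vertices: (36.650,91.783) → (34.497,96.748) → (74.418,18.262) → (32.191,163.916). Open path.

**Shape 2** — `<path>` quadratic bezier, stroke `#ff0000` → score (S459, F1895). Control points (SVG): P0=(36.929,107.528), P1=(15.680,57.286), P2=(55.976,59.099); sampled at t=k/3. Machine vertices: (36.929,93.116) → (29.601,120.827) → (35.950,136.970) → (55.976,141.545). Open path.

(Gcodetools for Inkscape — laser output)
G21
G90
G0 X36.650 Y91.783
M3 S459
G1 X34.497 Y96.748 F1895
G1 X74.418 Y18.262 F1895
G1 X32.191 Y163.916 F1895
M5
G0 X36.929 Y93.116
M3 S459
G1 X29.601 Y120.827 F1895
G1 X35.950 Y136.970 F1895
G1 X55.976 Y141.545 F1895
M5
G0 X0.000 Y0.000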